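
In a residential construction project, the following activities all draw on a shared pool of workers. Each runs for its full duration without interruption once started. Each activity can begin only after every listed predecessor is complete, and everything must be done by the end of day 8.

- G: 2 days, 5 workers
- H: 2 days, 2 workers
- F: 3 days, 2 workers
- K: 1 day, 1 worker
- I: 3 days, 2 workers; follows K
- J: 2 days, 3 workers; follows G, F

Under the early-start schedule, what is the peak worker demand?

11

Early-start schedule: G@1, H@1, F@1, K@1, I@2, J@4.
Load per day: day 1: 10, day 2: 11, day 3: 4, day 4: 5, day 5: 3, day 6: 0, day 7: 0, day 8: 0.
Peak is 11.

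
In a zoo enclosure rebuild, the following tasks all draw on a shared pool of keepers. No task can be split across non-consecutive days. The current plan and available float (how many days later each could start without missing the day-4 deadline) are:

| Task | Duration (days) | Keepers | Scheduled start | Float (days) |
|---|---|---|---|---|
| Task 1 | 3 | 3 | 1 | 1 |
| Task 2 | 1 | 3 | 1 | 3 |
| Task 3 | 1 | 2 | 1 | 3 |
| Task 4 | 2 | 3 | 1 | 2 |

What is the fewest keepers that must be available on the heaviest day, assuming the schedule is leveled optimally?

6

Early-start (Task 1@1, Task 2@1, Task 3@1, Task 4@1) gives peak 11: d1:11  d2:6  d3:3  d4:0.
Shift Task 3→2, Task 4→3.
Schedule Task 1@1, Task 2@1, Task 3@2, Task 4@3: d1:6  d2:5  d3:6  d4:3 — peak 6.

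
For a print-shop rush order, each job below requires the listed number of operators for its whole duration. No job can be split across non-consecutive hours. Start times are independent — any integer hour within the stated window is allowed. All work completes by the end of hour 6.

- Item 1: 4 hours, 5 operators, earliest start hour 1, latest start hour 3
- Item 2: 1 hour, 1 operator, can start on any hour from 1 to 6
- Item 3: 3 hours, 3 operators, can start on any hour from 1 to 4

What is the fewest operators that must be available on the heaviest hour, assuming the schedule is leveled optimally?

8

Early-start (Item 1@1, Item 2@1, Item 3@1) gives peak 9: h1:9  h2:8  h3:8  h4:5  h5:0  h6:0.
Shift Item 3→2.
Schedule Item 1@1, Item 2@1, Item 3@2: h1:6  h2:8  h3:8  h4:8  h5:0  h6:0 — peak 8.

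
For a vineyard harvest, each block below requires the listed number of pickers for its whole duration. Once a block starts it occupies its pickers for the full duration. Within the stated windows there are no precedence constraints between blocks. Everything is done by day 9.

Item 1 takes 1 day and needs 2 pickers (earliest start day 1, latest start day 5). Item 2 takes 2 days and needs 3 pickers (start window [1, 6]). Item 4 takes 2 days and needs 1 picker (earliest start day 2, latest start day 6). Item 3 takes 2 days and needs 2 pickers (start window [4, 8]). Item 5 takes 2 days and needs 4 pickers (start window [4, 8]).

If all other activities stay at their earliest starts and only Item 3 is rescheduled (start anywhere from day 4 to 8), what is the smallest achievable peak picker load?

Item 3@4: d1:5  d2:4  d3:1  d4:6  d5:6  d6:0  d7:0  d8:0  d9:0 → peak 6
Item 3@5: d1:5  d2:4  d3:1  d4:4  d5:6  d6:2  d7:0  d8:0  d9:0 → peak 6
Item 3@6: d1:5  d2:4  d3:1  d4:4  d5:4  d6:2  d7:2  d8:0  d9:0 → peak 5
Item 3@7: d1:5  d2:4  d3:1  d4:4  d5:4  d6:0  d7:2  d8:2  d9:0 → peak 5
Item 3@8: d1:5  d2:4  d3:1  d4:4  d5:4  d6:0  d7:0  d8:2  d9:2 → peak 5
Best is Item 3@6, peak 5.

5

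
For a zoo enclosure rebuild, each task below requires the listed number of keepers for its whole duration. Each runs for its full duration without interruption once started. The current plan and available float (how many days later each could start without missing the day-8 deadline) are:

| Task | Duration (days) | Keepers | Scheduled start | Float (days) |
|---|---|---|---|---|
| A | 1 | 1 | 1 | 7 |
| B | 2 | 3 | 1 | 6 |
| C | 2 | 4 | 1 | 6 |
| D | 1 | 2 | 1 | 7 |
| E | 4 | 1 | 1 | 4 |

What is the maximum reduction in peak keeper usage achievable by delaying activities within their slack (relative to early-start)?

Early-start peak: d1:11  d2:8  d3:1  d4:1  d5:0  d6:0  d7:0  d8:0 ⇒ 11.
Leveled (A@1, B@1, C@3, D@5, E@5): d1:4  d2:3  d3:4  d4:4  d5:3  d6:1  d7:1  d8:1 ⇒ 4.
Reduction 11 − 4 = 7.

7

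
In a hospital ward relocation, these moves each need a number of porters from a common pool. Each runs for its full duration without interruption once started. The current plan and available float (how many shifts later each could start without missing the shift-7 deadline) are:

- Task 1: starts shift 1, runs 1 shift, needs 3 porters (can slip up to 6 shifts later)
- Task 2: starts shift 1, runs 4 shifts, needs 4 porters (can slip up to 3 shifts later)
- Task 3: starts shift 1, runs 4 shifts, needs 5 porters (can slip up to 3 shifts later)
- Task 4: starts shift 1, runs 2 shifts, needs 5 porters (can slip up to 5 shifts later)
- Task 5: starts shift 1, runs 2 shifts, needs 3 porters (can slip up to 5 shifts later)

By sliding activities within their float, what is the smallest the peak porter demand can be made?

9

Early-start (Task 1@1, Task 2@1, Task 3@1, Task 4@1, Task 5@1) gives peak 20: s1:20  s2:17  s3:9  s4:9  s5:0  s6:0  s7:0.
Shift Task 3→2, Task 4→6, Task 5→5.
Schedule Task 1@1, Task 2@1, Task 3@2, Task 4@6, Task 5@5: s1:7  s2:9  s3:9  s4:9  s5:8  s6:8  s7:5 — peak 9.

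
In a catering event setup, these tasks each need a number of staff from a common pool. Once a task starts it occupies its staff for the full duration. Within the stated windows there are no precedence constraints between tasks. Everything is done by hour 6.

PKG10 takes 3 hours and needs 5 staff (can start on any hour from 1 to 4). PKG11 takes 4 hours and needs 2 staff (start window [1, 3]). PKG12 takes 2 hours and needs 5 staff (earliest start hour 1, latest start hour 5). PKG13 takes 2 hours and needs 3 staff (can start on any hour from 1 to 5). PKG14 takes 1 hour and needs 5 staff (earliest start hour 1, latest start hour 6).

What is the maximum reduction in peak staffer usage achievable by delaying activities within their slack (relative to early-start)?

12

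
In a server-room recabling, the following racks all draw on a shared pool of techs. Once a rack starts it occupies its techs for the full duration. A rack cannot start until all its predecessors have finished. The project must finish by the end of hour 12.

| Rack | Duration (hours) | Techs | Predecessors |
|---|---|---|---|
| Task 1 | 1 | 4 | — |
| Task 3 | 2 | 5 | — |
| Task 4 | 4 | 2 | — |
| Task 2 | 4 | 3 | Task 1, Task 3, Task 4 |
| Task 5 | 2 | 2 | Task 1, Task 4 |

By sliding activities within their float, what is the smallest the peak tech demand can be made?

Early-start (Task 1@1, Task 3@1, Task 4@1, Task 2@5, Task 5@5) gives peak 11: h1:11  h2:7  h3:2  h4:2  h5:5  h6:5  h7:3  h8:3  h9:0  h10:0  h11:0  h12:0.
Shift Task 3→2, Task 4→4, Task 2→8, Task 5→8.
Schedule Task 1@1, Task 3@2, Task 4@4, Task 2@8, Task 5@8: h1:4  h2:5  h3:5  h4:2  h5:2  h6:2  h7:2  h8:5  h9:5  h10:3  h11:3  h12:0 — peak 5.

5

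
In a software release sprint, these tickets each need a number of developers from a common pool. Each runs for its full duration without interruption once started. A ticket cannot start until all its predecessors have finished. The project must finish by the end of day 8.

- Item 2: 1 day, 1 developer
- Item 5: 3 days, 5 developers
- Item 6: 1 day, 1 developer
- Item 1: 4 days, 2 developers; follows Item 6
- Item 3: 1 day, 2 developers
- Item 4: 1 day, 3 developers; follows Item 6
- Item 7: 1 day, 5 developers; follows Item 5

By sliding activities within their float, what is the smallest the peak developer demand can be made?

6

Early-start (Item 2@1, Item 5@1, Item 6@1, Item 1@2, Item 3@1, Item 4@2, Item 7@4) gives peak 10: d1:9  d2:10  d3:7  d4:7  d5:2  d6:0  d7:0  d8:0.
Shift Item 6→2, Item 1→4, Item 3→4, Item 4→5, Item 7→8.
Schedule Item 2@1, Item 5@1, Item 6@2, Item 1@4, Item 3@4, Item 4@5, Item 7@8: d1:6  d2:6  d3:5  d4:4  d5:5  d6:2  d7:2  d8:5 — peak 6.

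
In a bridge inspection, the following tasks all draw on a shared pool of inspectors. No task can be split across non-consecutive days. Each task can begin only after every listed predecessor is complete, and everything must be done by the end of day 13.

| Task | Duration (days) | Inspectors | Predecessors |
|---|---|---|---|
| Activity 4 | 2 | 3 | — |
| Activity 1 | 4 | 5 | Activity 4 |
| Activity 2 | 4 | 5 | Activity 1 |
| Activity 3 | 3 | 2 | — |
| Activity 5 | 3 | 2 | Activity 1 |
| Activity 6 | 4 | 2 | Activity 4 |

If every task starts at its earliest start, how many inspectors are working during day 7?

7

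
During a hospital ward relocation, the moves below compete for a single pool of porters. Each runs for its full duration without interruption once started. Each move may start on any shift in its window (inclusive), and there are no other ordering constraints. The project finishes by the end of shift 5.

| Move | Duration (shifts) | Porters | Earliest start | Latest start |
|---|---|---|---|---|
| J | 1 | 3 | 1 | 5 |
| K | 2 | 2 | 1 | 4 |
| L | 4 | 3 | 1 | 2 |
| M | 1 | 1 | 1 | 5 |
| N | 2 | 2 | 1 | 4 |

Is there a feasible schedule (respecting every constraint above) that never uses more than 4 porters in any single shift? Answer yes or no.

Total porter-shifts = 24; over 5 shifts the average is 24/5 > 4, so some shift must exceed 4.

no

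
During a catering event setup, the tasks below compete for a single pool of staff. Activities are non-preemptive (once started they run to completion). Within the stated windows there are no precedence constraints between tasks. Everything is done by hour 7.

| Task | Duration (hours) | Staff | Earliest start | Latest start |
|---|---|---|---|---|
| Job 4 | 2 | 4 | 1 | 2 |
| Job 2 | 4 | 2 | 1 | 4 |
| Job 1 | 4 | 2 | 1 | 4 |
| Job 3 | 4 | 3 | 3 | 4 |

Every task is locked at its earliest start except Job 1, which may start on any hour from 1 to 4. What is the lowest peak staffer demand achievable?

Job 1@1: h1:8  h2:8  h3:7  h4:7  h5:3  h6:3  h7:0 → peak 8
Job 1@2: h1:6  h2:8  h3:7  h4:7  h5:5  h6:3  h7:0 → peak 8
Job 1@3: h1:6  h2:6  h3:7  h4:7  h5:5  h6:5  h7:0 → peak 7
Job 1@4: h1:6  h2:6  h3:5  h4:7  h5:5  h6:5  h7:2 → peak 7
Best is Job 1@3, peak 7.

7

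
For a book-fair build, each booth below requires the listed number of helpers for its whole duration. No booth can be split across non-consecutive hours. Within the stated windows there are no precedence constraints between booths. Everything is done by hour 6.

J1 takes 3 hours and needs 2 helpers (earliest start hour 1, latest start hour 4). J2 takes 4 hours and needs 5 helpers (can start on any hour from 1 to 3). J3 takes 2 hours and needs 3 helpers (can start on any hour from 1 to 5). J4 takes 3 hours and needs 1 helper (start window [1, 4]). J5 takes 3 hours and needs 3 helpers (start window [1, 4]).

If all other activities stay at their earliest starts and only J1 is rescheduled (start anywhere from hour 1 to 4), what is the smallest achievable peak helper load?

12

J1@1: h1:14  h2:14  h3:11  h4:5  h5:0  h6:0 → peak 14
J1@2: h1:12  h2:14  h3:11  h4:7  h5:0  h6:0 → peak 14
J1@3: h1:12  h2:12  h3:11  h4:7  h5:2  h6:0 → peak 12
J1@4: h1:12  h2:12  h3:9  h4:7  h5:2  h6:2 → peak 12
Best is J1@3, peak 12.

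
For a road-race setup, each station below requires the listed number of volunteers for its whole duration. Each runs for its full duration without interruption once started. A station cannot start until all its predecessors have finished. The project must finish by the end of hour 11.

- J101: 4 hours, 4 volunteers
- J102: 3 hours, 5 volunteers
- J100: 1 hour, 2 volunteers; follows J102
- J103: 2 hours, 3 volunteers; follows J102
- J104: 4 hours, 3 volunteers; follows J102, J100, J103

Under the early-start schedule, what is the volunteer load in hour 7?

At early start, hour 7 has: J104.
Demand: 3 = 3.

3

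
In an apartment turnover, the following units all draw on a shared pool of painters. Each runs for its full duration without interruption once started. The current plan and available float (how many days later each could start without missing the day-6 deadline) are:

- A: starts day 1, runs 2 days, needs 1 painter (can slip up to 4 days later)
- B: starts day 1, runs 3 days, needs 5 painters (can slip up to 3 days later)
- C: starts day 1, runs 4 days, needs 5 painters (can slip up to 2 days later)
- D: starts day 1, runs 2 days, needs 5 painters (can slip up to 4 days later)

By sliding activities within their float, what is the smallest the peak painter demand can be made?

Early-start (A@1, B@1, C@1, D@1) gives peak 16: d1:16  d2:16  d3:10  d4:5  d5:0  d6:0.
Shift C→3, D→4.
Schedule A@1, B@1, C@3, D@4: d1:6  d2:6  d3:10  d4:10  d5:10  d6:5 — peak 10.

10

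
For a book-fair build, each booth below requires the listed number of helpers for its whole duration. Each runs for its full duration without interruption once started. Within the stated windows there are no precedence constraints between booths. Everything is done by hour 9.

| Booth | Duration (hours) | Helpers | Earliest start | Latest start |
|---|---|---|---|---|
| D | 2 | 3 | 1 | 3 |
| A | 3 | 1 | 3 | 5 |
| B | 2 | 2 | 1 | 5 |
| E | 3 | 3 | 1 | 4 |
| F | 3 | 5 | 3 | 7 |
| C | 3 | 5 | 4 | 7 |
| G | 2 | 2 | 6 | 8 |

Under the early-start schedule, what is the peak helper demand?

11

Early-start schedule: D@1, A@3, B@1, E@1, F@3, C@4, G@6.
Load per hour: hour 1: 8, hour 2: 8, hour 3: 9, hour 4: 11, hour 5: 11, hour 6: 7, hour 7: 2, hour 8: 0, hour 9: 0.
Peak is 11.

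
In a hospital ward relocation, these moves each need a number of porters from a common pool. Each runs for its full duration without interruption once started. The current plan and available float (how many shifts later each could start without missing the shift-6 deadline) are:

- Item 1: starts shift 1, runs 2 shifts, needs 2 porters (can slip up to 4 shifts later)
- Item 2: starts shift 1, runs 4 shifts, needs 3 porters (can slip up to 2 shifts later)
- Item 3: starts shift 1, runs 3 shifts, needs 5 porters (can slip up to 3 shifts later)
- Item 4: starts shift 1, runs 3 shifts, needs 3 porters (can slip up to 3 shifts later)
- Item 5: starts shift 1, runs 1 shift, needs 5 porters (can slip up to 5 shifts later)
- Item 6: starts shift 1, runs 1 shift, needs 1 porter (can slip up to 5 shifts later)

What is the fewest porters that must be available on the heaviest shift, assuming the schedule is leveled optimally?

8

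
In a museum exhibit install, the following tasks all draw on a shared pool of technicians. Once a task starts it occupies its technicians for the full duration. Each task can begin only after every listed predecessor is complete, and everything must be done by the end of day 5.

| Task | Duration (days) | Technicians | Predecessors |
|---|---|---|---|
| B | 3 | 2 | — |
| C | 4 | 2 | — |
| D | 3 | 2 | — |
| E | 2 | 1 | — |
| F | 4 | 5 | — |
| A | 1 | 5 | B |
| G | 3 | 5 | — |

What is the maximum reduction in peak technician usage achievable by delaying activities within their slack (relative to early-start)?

Early-start peak: d1:17  d2:17  d3:16  d4:12  d5:0 ⇒ 17.
Leveled (B@1, C@1, D@1, E@1, F@1, A@5, G@3): d1:12  d2:12  d3:16  d4:12  d5:10 ⇒ 16.
Reduction 17 − 16 = 1.

1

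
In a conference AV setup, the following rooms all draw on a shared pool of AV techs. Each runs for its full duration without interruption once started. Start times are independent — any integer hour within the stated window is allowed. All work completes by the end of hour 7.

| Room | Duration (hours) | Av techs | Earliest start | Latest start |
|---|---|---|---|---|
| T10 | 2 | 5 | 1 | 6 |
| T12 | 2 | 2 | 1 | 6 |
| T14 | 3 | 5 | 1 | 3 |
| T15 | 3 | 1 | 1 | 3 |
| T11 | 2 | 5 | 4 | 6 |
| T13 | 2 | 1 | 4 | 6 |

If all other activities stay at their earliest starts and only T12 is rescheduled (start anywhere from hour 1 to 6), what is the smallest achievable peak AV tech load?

T12@1: h1:13  h2:13  h3:6  h4:6  h5:6  h6:0  h7:0 → peak 13
T12@2: h1:11  h2:13  h3:8  h4:6  h5:6  h6:0  h7:0 → peak 13
T12@3: h1:11  h2:11  h3:8  h4:8  h5:6  h6:0  h7:0 → peak 11
T12@4: h1:11  h2:11  h3:6  h4:8  h5:8  h6:0  h7:0 → peak 11
T12@5: h1:11  h2:11  h3:6  h4:6  h5:8  h6:2  h7:0 → peak 11
T12@6: h1:11  h2:11  h3:6  h4:6  h5:6  h6:2  h7:2 → peak 11
Best is T12@3, peak 11.

11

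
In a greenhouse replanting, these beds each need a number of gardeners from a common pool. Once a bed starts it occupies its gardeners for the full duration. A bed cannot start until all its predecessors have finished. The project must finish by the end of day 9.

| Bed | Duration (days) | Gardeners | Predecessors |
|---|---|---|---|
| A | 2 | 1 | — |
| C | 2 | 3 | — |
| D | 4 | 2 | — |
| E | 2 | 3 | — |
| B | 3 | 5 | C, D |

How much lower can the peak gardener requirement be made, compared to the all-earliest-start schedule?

4

Early-start peak: d1:9  d2:9  d3:2  d4:2  d5:5  d6:5  d7:5  d8:0  d9:0 ⇒ 9.
Leveled (A@1, C@1, D@3, E@3, B@7): d1:4  d2:4  d3:5  d4:5  d5:2  d6:2  d7:5  d8:5  d9:5 ⇒ 5.
Reduction 9 − 5 = 4.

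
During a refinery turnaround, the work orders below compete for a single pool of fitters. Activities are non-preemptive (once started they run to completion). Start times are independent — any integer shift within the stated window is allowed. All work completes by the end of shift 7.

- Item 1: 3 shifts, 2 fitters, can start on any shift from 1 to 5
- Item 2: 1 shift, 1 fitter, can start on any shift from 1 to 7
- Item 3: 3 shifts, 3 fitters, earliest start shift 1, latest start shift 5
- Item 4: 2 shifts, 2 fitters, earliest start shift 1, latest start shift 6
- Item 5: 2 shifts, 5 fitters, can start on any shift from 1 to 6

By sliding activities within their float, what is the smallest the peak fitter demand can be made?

Early-start (Item 1@1, Item 2@1, Item 3@1, Item 4@1, Item 5@1) gives peak 13: s1:13  s2:12  s3:5  s4:0  s5:0  s6:0  s7:0.
Shift Item 3→2, Item 4→4, Item 5→6.
Schedule Item 1@1, Item 2@1, Item 3@2, Item 4@4, Item 5@6: s1:3  s2:5  s3:5  s4:5  s5:2  s6:5  s7:5 — peak 5.
Total fitter-shifts = 30 over 7 shifts ⇒ peak ≥ ⌈30/7⌉ = 5, so 5 is optimal.

5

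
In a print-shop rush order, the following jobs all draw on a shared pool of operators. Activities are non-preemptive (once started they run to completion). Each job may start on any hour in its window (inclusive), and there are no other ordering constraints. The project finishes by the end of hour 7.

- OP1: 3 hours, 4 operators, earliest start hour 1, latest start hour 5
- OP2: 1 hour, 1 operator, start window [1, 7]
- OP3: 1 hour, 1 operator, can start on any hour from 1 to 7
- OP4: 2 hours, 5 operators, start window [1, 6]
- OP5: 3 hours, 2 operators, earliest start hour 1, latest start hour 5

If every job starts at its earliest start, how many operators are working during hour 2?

11

At early start, hour 2 has: OP1, OP4, OP5.
Demand: 4 + 5 + 2 = 11.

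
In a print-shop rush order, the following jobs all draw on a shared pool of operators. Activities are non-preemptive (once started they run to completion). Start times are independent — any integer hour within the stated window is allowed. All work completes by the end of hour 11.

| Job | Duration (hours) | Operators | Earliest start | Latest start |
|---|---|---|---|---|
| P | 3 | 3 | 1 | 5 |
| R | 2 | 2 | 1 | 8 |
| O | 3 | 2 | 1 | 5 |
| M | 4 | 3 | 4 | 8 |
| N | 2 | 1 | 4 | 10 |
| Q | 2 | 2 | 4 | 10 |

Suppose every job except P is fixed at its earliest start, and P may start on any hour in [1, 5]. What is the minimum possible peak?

P@1: h1:7  h2:7  h3:5  h4:6  h5:6  h6:3  h7:3  h8:0  h9:0  h10:0  h11:0 → peak 7
P@2: h1:4  h2:7  h3:5  h4:9  h5:6  h6:3  h7:3  h8:0  h9:0  h10:0  h11:0 → peak 9
P@3: h1:4  h2:4  h3:5  h4:9  h5:9  h6:3  h7:3  h8:0  h9:0  h10:0  h11:0 → peak 9
P@4: h1:4  h2:4  h3:2  h4:9  h5:9  h6:6  h7:3  h8:0  h9:0  h10:0  h11:0 → peak 9
P@5: h1:4  h2:4  h3:2  h4:6  h5:9  h6:6  h7:6  h8:0  h9:0  h10:0  h11:0 → peak 9
Best is P@1, peak 7.

7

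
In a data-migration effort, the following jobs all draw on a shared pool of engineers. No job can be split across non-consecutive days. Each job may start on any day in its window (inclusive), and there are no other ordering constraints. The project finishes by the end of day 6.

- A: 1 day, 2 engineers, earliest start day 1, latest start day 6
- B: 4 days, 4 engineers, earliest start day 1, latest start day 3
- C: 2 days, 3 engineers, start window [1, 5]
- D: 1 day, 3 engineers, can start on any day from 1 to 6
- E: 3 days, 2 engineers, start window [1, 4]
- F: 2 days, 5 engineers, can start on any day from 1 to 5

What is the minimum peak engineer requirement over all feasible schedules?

Early-start (A@1, B@1, C@1, D@1, E@1, F@1) gives peak 19: d1:19  d2:14  d3:6  d4:4  d5:0  d6:0.
Shift C→4, D→6, F→5.
Schedule A@1, B@1, C@4, D@6, E@1, F@5: d1:8  d2:6  d3:6  d4:7  d5:8  d6:8 — peak 8.
Total engineer-days = 43 over 6 days ⇒ peak ≥ ⌈43/6⌉ = 8, so 8 is optimal.

8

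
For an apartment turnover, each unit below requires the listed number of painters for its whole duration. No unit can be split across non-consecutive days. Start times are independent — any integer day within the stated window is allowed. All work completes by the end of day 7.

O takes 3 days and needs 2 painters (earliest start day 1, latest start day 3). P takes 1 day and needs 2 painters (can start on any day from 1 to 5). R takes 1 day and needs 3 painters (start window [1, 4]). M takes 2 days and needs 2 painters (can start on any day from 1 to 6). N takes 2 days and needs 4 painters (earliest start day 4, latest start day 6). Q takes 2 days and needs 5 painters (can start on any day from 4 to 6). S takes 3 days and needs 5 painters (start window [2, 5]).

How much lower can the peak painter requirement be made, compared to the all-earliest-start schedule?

5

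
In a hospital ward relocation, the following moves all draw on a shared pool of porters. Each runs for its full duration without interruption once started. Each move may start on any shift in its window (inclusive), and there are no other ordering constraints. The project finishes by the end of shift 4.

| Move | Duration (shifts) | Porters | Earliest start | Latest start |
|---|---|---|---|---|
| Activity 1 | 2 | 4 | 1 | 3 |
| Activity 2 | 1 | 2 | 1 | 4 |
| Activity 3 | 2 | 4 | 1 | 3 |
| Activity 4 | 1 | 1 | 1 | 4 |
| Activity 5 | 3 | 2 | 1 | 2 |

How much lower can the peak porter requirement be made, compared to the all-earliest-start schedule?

Early-start peak: s1:13  s2:10  s3:2  s4:0 ⇒ 13.
Leveled (Activity 1@1, Activity 2@1, Activity 3@3, Activity 4@1, Activity 5@2): s1:7  s2:6  s3:6  s4:6 ⇒ 7.
Reduction 13 − 7 = 6.

6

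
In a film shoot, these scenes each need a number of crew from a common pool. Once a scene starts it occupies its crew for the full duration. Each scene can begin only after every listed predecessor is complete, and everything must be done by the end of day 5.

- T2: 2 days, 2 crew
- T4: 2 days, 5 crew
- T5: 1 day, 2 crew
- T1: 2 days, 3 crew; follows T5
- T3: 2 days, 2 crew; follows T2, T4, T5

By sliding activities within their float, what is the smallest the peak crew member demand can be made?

Early-start (T2@1, T4@1, T5@1, T1@2, T3@3) gives peak 10: d1:9  d2:10  d3:5  d4:2  d5:0.
Shift T5→3, T1→4, T3→4.
Schedule T2@1, T4@1, T5@3, T1@4, T3@4: d1:7  d2:7  d3:2  d4:5  d5:5 — peak 7.

7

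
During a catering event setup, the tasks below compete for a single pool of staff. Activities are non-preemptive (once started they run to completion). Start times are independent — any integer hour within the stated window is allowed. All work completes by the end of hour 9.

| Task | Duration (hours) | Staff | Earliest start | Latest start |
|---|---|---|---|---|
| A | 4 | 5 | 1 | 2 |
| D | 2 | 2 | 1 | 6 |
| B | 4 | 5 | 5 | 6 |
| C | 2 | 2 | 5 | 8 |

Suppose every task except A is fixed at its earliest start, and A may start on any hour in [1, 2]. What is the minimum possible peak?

7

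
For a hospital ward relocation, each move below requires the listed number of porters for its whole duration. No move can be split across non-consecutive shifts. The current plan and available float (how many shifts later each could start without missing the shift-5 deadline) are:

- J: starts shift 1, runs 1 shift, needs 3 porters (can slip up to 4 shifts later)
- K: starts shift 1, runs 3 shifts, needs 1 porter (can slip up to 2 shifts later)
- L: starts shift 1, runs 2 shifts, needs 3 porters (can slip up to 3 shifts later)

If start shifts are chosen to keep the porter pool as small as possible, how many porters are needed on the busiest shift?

4

Early-start (J@1, K@1, L@1) gives peak 7: s1:7  s2:4  s3:1  s4:0  s5:0.
Shift L→2.
Schedule J@1, K@1, L@2: s1:4  s2:4  s3:4  s4:0  s5:0 — peak 4.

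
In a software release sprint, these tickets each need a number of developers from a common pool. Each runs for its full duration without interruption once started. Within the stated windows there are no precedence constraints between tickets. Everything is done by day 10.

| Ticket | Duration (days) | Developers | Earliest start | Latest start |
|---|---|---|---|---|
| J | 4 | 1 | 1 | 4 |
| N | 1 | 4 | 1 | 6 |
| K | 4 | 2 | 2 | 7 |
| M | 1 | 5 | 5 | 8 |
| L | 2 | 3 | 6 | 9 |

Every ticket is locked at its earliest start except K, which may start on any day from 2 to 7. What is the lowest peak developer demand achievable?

K@2: d1:5  d2:3  d3:3  d4:3  d5:7  d6:3  d7:3  d8:0  d9:0  d10:0 → peak 7
K@3: d1:5  d2:1  d3:3  d4:3  d5:7  d6:5  d7:3  d8:0  d9:0  d10:0 → peak 7
K@4: d1:5  d2:1  d3:1  d4:3  d5:7  d6:5  d7:5  d8:0  d9:0  d10:0 → peak 7
K@5: d1:5  d2:1  d3:1  d4:1  d5:7  d6:5  d7:5  d8:2  d9:0  d10:0 → peak 7
K@6: d1:5  d2:1  d3:1  d4:1  d5:5  d6:5  d7:5  d8:2  d9:2  d10:0 → peak 5
K@7: d1:5  d2:1  d3:1  d4:1  d5:5  d6:3  d7:5  d8:2  d9:2  d10:2 → peak 5
Best is K@6, peak 5.

5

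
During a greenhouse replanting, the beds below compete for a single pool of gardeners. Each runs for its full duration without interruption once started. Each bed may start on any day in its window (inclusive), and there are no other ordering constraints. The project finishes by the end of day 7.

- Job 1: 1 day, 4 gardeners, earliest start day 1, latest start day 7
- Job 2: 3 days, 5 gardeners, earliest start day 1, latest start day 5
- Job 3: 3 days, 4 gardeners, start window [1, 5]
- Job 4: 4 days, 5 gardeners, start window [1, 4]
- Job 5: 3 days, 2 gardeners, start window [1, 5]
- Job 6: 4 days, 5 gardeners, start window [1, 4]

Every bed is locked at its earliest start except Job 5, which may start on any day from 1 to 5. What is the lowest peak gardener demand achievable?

Job 5@1: d1:25  d2:21  d3:21  d4:10  d5:0  d6:0  d7:0 → peak 25
Job 5@2: d1:23  d2:21  d3:21  d4:12  d5:0  d6:0  d7:0 → peak 23
Job 5@3: d1:23  d2:19  d3:21  d4:12  d5:2  d6:0  d7:0 → peak 23
Job 5@4: d1:23  d2:19  d3:19  d4:12  d5:2  d6:2  d7:0 → peak 23
Job 5@5: d1:23  d2:19  d3:19  d4:10  d5:2  d6:2  d7:2 → peak 23
Best is Job 5@2, peak 23.

23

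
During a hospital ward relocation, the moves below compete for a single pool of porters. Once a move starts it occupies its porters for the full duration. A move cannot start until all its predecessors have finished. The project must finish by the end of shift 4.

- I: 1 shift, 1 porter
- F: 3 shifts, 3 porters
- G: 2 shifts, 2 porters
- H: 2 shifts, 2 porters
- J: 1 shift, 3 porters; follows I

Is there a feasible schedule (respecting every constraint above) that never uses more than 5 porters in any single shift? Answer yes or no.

Total porter-shifts = 21; over 4 shifts the average is 21/4 > 5, so some shift must exceed 5.

no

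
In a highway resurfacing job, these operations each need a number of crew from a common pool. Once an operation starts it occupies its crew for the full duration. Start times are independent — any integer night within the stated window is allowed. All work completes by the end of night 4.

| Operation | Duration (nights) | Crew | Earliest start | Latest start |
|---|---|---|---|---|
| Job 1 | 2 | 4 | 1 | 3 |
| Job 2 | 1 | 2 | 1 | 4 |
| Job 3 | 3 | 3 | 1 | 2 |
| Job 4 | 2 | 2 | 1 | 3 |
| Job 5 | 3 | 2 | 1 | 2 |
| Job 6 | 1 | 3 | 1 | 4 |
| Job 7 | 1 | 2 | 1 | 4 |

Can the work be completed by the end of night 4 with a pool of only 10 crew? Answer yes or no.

Schedule Job 1@1, Job 2@1, Job 3@1, Job 4@3, Job 5@2, Job 6@4, Job 7@3: n1:9  n2:9  n3:9  n4:7 — peak 9 ≤ 10.

yes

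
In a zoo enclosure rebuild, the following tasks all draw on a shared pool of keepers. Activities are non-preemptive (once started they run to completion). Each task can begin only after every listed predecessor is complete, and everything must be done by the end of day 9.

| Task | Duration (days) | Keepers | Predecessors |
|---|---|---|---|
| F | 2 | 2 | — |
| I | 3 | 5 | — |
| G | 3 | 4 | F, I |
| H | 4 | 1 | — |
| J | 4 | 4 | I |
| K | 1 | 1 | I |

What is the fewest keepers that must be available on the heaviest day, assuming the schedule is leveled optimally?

Early-start (F@1, I@1, G@4, H@1, J@4, K@4) gives peak 10: d1:8  d2:8  d3:6  d4:10  d5:8  d6:8  d7:4  d8:0  d9:0.
Shift J→5.
Schedule F@1, I@1, G@4, H@1, J@5, K@4: d1:8  d2:8  d3:6  d4:6  d5:8  d6:8  d7:4  d8:4  d9:0 — peak 8.

8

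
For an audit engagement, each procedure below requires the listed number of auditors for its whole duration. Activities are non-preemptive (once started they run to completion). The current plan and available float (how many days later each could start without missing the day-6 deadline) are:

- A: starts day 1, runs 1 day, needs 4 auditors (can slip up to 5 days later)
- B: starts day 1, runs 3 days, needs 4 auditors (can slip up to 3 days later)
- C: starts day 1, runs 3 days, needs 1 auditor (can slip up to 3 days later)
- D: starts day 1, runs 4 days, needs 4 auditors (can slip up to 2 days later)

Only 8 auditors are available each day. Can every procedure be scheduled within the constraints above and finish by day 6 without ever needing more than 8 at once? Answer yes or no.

Schedule A@1, B@1, C@4, D@2: d1:8  d2:8  d3:8  d4:5  d5:5  d6:1 — peak 8 ≤ 8.

yes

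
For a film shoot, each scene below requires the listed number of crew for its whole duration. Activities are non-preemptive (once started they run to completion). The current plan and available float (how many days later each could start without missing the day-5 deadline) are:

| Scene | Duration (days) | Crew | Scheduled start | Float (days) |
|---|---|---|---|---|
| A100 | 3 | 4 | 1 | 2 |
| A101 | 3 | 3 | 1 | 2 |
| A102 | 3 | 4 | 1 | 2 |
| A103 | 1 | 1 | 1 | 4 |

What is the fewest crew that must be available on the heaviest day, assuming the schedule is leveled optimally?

Early-start (A100@1, A101@1, A102@1, A103@1) gives peak 12: d1:12  d2:11  d3:11  d4:0  d5:0.
Shift A103→4.
Schedule A100@1, A101@1, A102@1, A103@4: d1:11  d2:11  d3:11  d4:1  d5:0 — peak 11.

11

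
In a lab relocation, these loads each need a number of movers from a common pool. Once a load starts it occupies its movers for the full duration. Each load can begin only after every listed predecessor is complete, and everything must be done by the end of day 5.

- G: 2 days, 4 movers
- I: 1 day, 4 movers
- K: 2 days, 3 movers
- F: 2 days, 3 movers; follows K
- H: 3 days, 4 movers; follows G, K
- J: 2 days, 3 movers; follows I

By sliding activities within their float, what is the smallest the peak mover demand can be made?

Early-start (G@1, I@1, K@1, F@3, H@3, J@2) gives peak 11: d1:11  d2:10  d3:10  d4:7  d5:4.
Shift I→3, F→4, J→4.
Schedule G@1, I@3, K@1, F@4, H@3, J@4: d1:7  d2:7  d3:8  d4:10  d5:10 — peak 10.
No arrangement of the 12 feasible schedules does better.

10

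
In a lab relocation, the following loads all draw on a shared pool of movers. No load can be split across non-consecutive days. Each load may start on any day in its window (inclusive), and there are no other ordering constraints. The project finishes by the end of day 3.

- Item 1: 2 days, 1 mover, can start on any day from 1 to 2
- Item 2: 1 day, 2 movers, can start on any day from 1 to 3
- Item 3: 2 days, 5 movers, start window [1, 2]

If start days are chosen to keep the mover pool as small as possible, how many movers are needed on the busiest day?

Early-start (Item 1@1, Item 2@1, Item 3@1) gives peak 8: d1:8  d2:6  d3:0.
Shift Item 3→2.
Schedule Item 1@1, Item 2@1, Item 3@2: d1:3  d2:6  d3:5 — peak 6.
No arrangement of the 12 feasible schedules does better.

6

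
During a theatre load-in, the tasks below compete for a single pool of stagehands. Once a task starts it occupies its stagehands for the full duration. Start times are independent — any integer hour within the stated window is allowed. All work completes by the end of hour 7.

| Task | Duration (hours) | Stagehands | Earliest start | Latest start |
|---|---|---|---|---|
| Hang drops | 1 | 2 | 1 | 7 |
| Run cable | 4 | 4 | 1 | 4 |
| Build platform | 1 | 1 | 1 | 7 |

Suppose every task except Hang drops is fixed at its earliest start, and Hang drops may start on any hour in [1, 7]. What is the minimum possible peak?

Hang drops@1: h1:7  h2:4  h3:4  h4:4  h5:0  h6:0  h7:0 → peak 7
Hang drops@2: h1:5  h2:6  h3:4  h4:4  h5:0  h6:0  h7:0 → peak 6
Hang drops@3: h1:5  h2:4  h3:6  h4:4  h5:0  h6:0  h7:0 → peak 6
Hang drops@4: h1:5  h2:4  h3:4  h4:6  h5:0  h6:0  h7:0 → peak 6
Hang drops@5: h1:5  h2:4  h3:4  h4:4  h5:2  h6:0  h7:0 → peak 5
Hang drops@6: h1:5  h2:4  h3:4  h4:4  h5:0  h6:2  h7:0 → peak 5
Hang drops@7: h1:5  h2:4  h3:4  h4:4  h5:0  h6:0  h7:2 → peak 5
Best is Hang drops@5, peak 5.

5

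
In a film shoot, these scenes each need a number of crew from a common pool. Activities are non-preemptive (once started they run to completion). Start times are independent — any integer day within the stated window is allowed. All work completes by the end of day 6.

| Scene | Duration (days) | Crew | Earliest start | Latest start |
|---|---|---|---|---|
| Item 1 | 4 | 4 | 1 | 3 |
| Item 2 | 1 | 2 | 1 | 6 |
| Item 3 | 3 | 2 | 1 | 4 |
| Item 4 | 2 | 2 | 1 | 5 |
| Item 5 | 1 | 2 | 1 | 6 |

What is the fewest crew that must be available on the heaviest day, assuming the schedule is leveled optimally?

Early-start (Item 1@1, Item 2@1, Item 3@1, Item 4@1, Item 5@1) gives peak 12: d1:12  d2:8  d3:6  d4:4  d5:0  d6:0.
Shift Item 3→2, Item 4→5, Item 5→5.
Schedule Item 1@1, Item 2@1, Item 3@2, Item 4@5, Item 5@5: d1:6  d2:6  d3:6  d4:6  d5:4  d6:2 — peak 6.

6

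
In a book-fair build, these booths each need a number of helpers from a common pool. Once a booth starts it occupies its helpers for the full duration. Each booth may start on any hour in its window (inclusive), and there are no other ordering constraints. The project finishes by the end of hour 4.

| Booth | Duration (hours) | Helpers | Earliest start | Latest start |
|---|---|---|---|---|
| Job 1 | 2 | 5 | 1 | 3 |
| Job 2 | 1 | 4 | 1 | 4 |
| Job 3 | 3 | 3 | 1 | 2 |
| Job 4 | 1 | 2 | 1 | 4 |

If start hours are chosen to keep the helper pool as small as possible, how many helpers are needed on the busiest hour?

8

Early-start (Job 1@1, Job 2@1, Job 3@1, Job 4@1) gives peak 14: h1:14  h2:8  h3:3  h4:0.
Shift Job 2→3, Job 4→4.
Schedule Job 1@1, Job 2@3, Job 3@1, Job 4@4: h1:8  h2:8  h3:7  h4:2 — peak 8.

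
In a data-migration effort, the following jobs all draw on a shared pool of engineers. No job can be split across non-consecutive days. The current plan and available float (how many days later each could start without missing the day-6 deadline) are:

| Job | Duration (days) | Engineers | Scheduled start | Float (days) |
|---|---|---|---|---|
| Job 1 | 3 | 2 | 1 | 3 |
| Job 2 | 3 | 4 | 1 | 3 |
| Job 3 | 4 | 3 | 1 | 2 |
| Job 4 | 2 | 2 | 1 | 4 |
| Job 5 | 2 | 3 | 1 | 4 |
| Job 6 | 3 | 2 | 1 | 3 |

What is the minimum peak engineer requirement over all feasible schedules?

9

Early-start (Job 1@1, Job 2@1, Job 3@1, Job 4@1, Job 5@1, Job 6@1) gives peak 16: d1:16  d2:16  d3:11  d4:3  d5:0  d6:0.
Shift Job 4→4, Job 5→5, Job 6→4.
Schedule Job 1@1, Job 2@1, Job 3@1, Job 4@4, Job 5@5, Job 6@4: d1:9  d2:9  d3:9  d4:7  d5:7  d6:5 — peak 9.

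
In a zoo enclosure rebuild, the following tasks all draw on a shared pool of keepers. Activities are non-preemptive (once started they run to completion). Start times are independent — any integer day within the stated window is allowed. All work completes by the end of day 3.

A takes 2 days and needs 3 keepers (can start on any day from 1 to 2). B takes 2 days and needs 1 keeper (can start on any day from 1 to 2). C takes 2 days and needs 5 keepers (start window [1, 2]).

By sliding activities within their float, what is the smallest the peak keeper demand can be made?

Schedule A@1, B@1, C@1: d1:9  d2:9  d3:0 — peak 9.
No arrangement of the 8 feasible schedules does better.

9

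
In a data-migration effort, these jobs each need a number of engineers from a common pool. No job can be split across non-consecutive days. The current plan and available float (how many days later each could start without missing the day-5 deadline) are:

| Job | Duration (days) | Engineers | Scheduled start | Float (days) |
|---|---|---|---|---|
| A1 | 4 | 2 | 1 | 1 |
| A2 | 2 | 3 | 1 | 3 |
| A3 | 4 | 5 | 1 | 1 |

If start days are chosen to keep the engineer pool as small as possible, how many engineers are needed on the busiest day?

10

Schedule A1@1, A2@1, A3@1: d1:10  d2:10  d3:7  d4:7  d5:0 — peak 10.
No arrangement of the 16 feasible schedules does better.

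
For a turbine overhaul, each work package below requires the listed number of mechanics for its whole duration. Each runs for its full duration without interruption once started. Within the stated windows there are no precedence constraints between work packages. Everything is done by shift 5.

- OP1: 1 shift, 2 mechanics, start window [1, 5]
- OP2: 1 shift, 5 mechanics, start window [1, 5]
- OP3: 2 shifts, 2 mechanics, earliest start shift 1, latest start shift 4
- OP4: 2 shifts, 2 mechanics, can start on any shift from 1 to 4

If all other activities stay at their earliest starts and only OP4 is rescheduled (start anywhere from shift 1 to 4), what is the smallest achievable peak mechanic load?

OP4@1: s1:11  s2:4  s3:0  s4:0  s5:0 → peak 11
OP4@2: s1:9  s2:4  s3:2  s4:0  s5:0 → peak 9
OP4@3: s1:9  s2:2  s3:2  s4:2  s5:0 → peak 9
OP4@4: s1:9  s2:2  s3:0  s4:2  s5:2 → peak 9
Best is OP4@2, peak 9.

9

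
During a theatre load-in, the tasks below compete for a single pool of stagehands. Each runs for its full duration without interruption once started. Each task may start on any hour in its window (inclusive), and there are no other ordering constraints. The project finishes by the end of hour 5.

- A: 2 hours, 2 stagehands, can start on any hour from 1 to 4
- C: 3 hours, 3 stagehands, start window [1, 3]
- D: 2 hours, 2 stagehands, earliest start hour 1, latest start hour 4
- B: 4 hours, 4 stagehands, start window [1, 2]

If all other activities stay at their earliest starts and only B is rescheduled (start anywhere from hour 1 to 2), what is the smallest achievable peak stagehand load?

11

B@1: h1:11  h2:11  h3:7  h4:4  h5:0 → peak 11
B@2: h1:7  h2:11  h3:7  h4:4  h5:4 → peak 11
Best is B@1, peak 11.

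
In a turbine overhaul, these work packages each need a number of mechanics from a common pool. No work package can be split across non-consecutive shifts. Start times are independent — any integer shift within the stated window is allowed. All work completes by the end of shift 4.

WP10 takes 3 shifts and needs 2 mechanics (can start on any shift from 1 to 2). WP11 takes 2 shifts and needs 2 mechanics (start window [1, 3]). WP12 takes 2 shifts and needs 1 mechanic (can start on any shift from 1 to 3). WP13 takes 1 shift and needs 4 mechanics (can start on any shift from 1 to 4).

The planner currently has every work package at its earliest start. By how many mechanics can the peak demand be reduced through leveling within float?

4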